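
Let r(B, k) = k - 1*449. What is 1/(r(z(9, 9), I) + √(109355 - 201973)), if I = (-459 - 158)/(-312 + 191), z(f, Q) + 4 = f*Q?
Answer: -3249576/2120499541 - 14641*I*√92618/4240999082 ≈ -0.0015325 - 0.0010506*I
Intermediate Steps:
z(f, Q) = -4 + Q*f (z(f, Q) = -4 + f*Q = -4 + Q*f)
I = 617/121 (I = -617/(-121) = -617*(-1/121) = 617/121 ≈ 5.0992)
r(B, k) = -449 + k (r(B, k) = k - 449 = -449 + k)
1/(r(z(9, 9), I) + √(109355 - 201973)) = 1/((-449 + 617/121) + √(109355 - 201973)) = 1/(-53712/121 + √(-92618)) = 1/(-53712/121 + I*√92618)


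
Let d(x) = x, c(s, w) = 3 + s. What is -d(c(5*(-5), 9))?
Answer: 22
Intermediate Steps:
-d(c(5*(-5), 9)) = -(3 + 5*(-5)) = -(3 - 25) = -1*(-22) = 22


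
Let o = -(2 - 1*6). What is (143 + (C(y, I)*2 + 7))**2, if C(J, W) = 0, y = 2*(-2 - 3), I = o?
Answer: 22500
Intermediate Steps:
o = 4 (o = -(2 - 6) = -1*(-4) = 4)
I = 4
y = -10 (y = 2*(-5) = -10)
(143 + (C(y, I)*2 + 7))**2 = (143 + (0*2 + 7))**2 = (143 + (0 + 7))**2 = (143 + 7)**2 = 150**2 = 22500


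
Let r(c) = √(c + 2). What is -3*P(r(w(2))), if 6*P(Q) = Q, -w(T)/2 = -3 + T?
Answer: -1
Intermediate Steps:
w(T) = 6 - 2*T (w(T) = -2*(-3 + T) = 6 - 2*T)
r(c) = √(2 + c)
P(Q) = Q/6
-3*P(r(w(2))) = -√(2 + (6 - 2*2))/2 = -√(2 + (6 - 4))/2 = -√(2 + 2)/2 = -√4/2 = -2/2 = -3*⅓ = -1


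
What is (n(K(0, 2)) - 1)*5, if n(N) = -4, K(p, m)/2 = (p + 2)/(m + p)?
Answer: -25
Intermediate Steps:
K(p, m) = 2*(2 + p)/(m + p) (K(p, m) = 2*((p + 2)/(m + p)) = 2*((2 + p)/(m + p)) = 2*(2 + p)/(m + p))
(n(K(0, 2)) - 1)*5 = (-4 - 1)*5 = -5*5 = -25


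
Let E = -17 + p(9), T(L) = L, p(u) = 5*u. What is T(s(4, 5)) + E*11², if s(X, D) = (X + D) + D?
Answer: 3402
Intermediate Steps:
s(X, D) = X + 2*D (s(X, D) = (D + X) + D = X + 2*D)
E = 28 (E = -17 + 5*9 = -17 + 45 = 28)
T(s(4, 5)) + E*11² = (4 + 2*5) + 28*11² = (4 + 10) + 28*121 = 14 + 3388 = 3402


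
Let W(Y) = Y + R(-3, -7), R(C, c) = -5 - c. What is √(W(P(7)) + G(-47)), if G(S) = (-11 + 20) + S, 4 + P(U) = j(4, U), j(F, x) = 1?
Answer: I*√39 ≈ 6.245*I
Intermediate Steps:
P(U) = -3 (P(U) = -4 + 1 = -3)
W(Y) = 2 + Y (W(Y) = Y + (-5 - 1*(-7)) = Y + (-5 + 7) = Y + 2 = 2 + Y)
G(S) = 9 + S
√(W(P(7)) + G(-47)) = √((2 - 3) + (9 - 47)) = √(-1 - 38) = √(-39) = I*√39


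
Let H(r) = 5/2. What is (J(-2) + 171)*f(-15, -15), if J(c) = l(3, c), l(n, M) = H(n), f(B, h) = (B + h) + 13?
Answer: -5899/2 ≈ -2949.5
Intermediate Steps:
f(B, h) = 13 + B + h
H(r) = 5/2 (H(r) = 5*(1/2) = 5/2)
l(n, M) = 5/2
J(c) = 5/2
(J(-2) + 171)*f(-15, -15) = (5/2 + 171)*(13 - 15 - 15) = (347/2)*(-17) = -5899/2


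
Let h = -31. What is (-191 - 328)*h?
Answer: 16089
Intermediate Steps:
(-191 - 328)*h = (-191 - 328)*(-31) = -519*(-31) = 16089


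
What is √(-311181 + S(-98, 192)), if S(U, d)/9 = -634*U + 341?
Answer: 14*√1281 ≈ 501.07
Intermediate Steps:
S(U, d) = 3069 - 5706*U (S(U, d) = 9*(-634*U + 341) = 9*(341 - 634*U) = 3069 - 5706*U)
√(-311181 + S(-98, 192)) = √(-311181 + (3069 - 5706*(-98))) = √(-311181 + (3069 + 559188)) = √(-311181 + 562257) = √251076 = 14*√1281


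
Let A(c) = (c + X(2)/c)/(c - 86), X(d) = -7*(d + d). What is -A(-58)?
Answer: -139/348 ≈ -0.39943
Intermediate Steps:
X(d) = -14*d
A(c) = (c - 28/c)/(-86 + c) (A(c) = (c + (-14*2)/c)/(c - 86) = (c - 28/c)/(-86 + c))
-A(-58) = -(-28 + (-58)²)/((-58)*(-86 - 58)) = -(-1)*(-28 + 3364)/(58*(-144)) = -(-1)*(-1)*3336/(58*144) = -1*139/348 = -139/348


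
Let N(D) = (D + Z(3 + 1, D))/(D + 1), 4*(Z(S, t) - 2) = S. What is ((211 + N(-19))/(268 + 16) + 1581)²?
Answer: 16345388101249/6533136 ≈ 2.5019e+6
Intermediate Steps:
Z(S, t) = 2 + S/4
N(D) = (3 + D)/(1 + D) (N(D) = (D + (2 + (3 + 1)/4))/(D + 1) = (D + (2 + (¼)*4))/(1 + D) = (D + (2 + 1))/(1 + D) = (D + 3)/(1 + D) = (3 + D)/(1 + D))
((211 + N(-19))/(268 + 16) + 1581)² = ((211 + (3 - 19)/(1 - 19))/(268 + 16) + 1581)² = ((211 - 16/(-18))/284 + 1581)² = ((211 - 1/18*(-16))*(1/284) + 1581)² = ((211 + 8/9)*(1/284) + 1581)² = ((1907/9)*(1/284) + 1581)² = (1907/2556 + 1581)² = (4042943/2556)² = 16345388101249/6533136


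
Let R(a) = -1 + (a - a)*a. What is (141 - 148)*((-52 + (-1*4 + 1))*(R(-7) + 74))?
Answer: 28105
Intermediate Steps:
R(a) = -1 (R(a) = -1 + 0*a = -1 + 0 = -1)
(141 - 148)*((-52 + (-1*4 + 1))*(R(-7) + 74)) = (141 - 148)*((-52 + (-1*4 + 1))*(-1 + 74)) = -7*(-52 + (-4 + 1))*73 = -7*(-52 - 3)*73 = -(-385)*73 = -7*(-4015) = 28105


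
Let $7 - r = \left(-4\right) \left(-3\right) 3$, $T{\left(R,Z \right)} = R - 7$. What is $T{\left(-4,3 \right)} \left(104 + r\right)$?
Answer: $-825$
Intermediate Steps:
$T{\left(R,Z \right)} = -7 + R$ ($T{\left(R,Z \right)} = R - 7 = -7 + R$)
$r = -29$ ($r = 7 - \left(-4\right) \left(-3\right) 3 = 7 - 12 \cdot 3 = 7 - 36 = -29$)
$T{\left(-4,3 \right)} \left(104 + r\right) = \left(-7 - 4\right) \left(104 - 29\right) = \left(-11\right) 75 = -825$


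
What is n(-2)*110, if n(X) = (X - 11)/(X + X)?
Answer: 715/2 ≈ 357.50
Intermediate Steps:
n(X) = (-11 + X)/(2*X) (n(X) = (-11 + X)/((2*X)) = (-11 + X)*(1/(2*X)) = (-11 + X)/(2*X))
n(-2)*110 = ((1/2)*(-11 - 2)/(-2))*110 = ((1/2)*(-1/2)*(-13))*110 = (13/4)*110 = 715/2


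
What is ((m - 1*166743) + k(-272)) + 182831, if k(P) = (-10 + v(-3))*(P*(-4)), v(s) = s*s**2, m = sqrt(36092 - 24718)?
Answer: -24168 + 11*sqrt(94) ≈ -24061.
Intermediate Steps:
m = 11*sqrt(94) (m = sqrt(11374) = 11*sqrt(94) ≈ 106.65)
v(s) = s**3
k(P) = 148*P (k(P) = (-10 + (-3)**3)*(P*(-4)) = (-10 - 27)*(-4*P) = -(-148)*P = 148*P)
((m - 1*166743) + k(-272)) + 182831 = ((11*sqrt(94) - 1*166743) + 148*(-272)) + 182831 = ((11*sqrt(94) - 166743) - 40256) + 182831 = ((-166743 + 11*sqrt(94)) - 40256) + 182831 = (-206999 + 11*sqrt(94)) + 182831 = -24168 + 11*sqrt(94)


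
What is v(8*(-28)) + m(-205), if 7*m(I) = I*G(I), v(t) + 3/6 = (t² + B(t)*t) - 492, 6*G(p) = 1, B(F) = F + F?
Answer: 3150643/21 ≈ 1.5003e+5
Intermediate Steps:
B(F) = 2*F
G(p) = ⅙ (G(p) = (⅙)*1 = ⅙)
v(t) = -985/2 + 3*t² (v(t) = -½ + ((t² + (2*t)*t) - 492) = -½ + ((t² + 2*t²) - 492) = -½ + (3*t² - 492) = -½ + (-492 + 3*t²) = -985/2 + 3*t²)
m(I) = I/42 (m(I) = (I*(⅙))/7 = (I/6)/7 = I/42)
v(8*(-28)) + m(-205) = (-985/2 + 3*(8*(-28))²) + (1/42)*(-205) = (-985/2 + 3*(-224)²) - 205/42 = (-985/2 + 3*50176) - 205/42 = (-985/2 + 150528) - 205/42 = 300071/2 - 205/42 = 3150643/21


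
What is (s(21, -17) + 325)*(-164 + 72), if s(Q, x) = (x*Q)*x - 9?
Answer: -587420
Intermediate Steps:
s(Q, x) = -9 + Q*x² (s(Q, x) = (Q*x)*x - 9 = Q*x² - 9 = -9 + Q*x²)
(s(21, -17) + 325)*(-164 + 72) = ((-9 + 21*(-17)²) + 325)*(-164 + 72) = ((-9 + 21*289) + 325)*(-92) = ((-9 + 6069) + 325)*(-92) = (6060 + 325)*(-92) = 6385*(-92) = -587420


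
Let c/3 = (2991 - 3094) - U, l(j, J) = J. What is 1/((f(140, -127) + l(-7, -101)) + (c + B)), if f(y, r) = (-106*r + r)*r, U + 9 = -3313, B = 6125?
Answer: -1/1677864 ≈ -5.9600e-7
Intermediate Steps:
U = -3322 (U = -9 - 3313 = -3322)
f(y, r) = -105*r**2 (f(y, r) = (-105*r)*r = -105*r**2)
c = 9657 (c = 3*((2991 - 3094) - 1*(-3322)) = 3*(-103 + 3322) = 3*3219 = 9657)
1/((f(140, -127) + l(-7, -101)) + (c + B)) = 1/((-105*(-127)**2 - 101) + (9657 + 6125)) = 1/((-105*16129 - 101) + 15782) = 1/((-1693545 - 101) + 15782) = 1/(-1693646 + 15782) = 1/(-1677864) = -1/1677864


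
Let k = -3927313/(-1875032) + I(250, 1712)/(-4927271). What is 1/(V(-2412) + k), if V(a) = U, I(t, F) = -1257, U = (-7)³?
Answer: -9238790797672/3149551951233449 ≈ -0.0029334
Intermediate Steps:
U = -343
V(a) = -343
k = 19353292368047/9238790797672 (k = -3927313/(-1875032) - 1257/(-4927271) = -3927313*(-1/1875032) - 1257*(-1/4927271) = 3927313/1875032 + 1257/4927271 = 19353292368047/9238790797672 ≈ 2.0948)
1/(V(-2412) + k) = 1/(-343 + 19353292368047/9238790797672) = 1/(-3149551951233449/9238790797672) = -9238790797672/3149551951233449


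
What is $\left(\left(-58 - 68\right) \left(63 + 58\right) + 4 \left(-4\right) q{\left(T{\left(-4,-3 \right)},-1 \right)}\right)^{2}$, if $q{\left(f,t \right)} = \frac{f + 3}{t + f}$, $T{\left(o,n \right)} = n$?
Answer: $232440516$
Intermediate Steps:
$q{\left(f,t \right)} = \frac{3 + f}{f + t}$
$\left(\left(-58 - 68\right) \left(63 + 58\right) + 4 \left(-4\right) q{\left(T{\left(-4,-3 \right)},-1 \right)}\right)^{2} = \left(\left(-58 - 68\right) \left(63 + 58\right) + 4 \left(-4\right) \frac{3 - 3}{-3 - 1}\right)^{2} = \left(\left(-126\right) 121 - 16 \frac{1}{-4} \cdot 0\right)^{2} = \left(-15246 - 16 \left(\left(- \frac{1}{4}\right) 0\right)\right)^{2} = \left(-15246 - 0\right)^{2} = \left(-15246 + 0\right)^{2} = \left(-15246\right)^{2} = 232440516$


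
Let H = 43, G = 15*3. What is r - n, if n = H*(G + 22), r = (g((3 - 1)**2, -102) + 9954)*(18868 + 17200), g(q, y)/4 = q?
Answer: 359595079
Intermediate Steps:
g(q, y) = 4*q
r = 359597960 (r = (4*(3 - 1)**2 + 9954)*(18868 + 17200) = (4*2**2 + 9954)*36068 = (4*4 + 9954)*36068 = (16 + 9954)*36068 = 9970*36068 = 359597960)
G = 45
n = 2881 (n = 43*(45 + 22) = 43*67 = 2881)
r - n = 359597960 - 1*2881 = 359597960 - 2881 = 359595079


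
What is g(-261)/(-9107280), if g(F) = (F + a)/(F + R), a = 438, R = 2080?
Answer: -59/5522047440 ≈ -1.0684e-8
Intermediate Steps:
g(F) = (438 + F)/(2080 + F) (g(F) = (F + 438)/(F + 2080) = (438 + F)/(2080 + F))
g(-261)/(-9107280) = ((438 - 261)/(2080 - 261))/(-9107280) = (177/1819)*(-1/9107280) = -59/5522047440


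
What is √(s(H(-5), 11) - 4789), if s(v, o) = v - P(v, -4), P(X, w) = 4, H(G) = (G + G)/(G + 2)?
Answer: I*√43107/3 ≈ 69.207*I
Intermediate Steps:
H(G) = 2*G/(2 + G) (H(G) = (2*G)/(2 + G) = 2*G/(2 + G))
s(v, o) = -4 + v (s(v, o) = v - 1*4 = v - 4 = -4 + v)
√(s(H(-5), 11) - 4789) = √((-4 + 2*(-5)/(2 - 5)) - 4789) = √((-4 + 2*(-5)/(-3)) - 4789) = √((-4 + 2*(-5)*(-⅓)) - 4789) = √((-4 + 10/3) - 4789) = √(-⅔ - 4789) = √(-14369/3) = I*√43107/3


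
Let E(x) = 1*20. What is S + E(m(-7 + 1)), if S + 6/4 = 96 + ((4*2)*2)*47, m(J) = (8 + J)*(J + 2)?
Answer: 1733/2 ≈ 866.50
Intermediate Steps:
m(J) = (2 + J)*(8 + J) (m(J) = (8 + J)*(2 + J) = (2 + J)*(8 + J))
E(x) = 20
S = 1693/2 (S = -3/2 + (96 + ((4*2)*2)*47) = -3/2 + (96 + (8*2)*47) = -3/2 + (96 + 16*47) = -3/2 + (96 + 752) = -3/2 + 848 = 1693/2 ≈ 846.50)
S + E(m(-7 + 1)) = 1693/2 + 20 = 1733/2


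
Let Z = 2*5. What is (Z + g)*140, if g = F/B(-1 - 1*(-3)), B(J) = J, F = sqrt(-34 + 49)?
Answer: 1400 + 70*sqrt(15) ≈ 1671.1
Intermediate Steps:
F = sqrt(15) ≈ 3.8730
Z = 10
g = sqrt(15)/2 (g = sqrt(15)/(-1 - 1*(-3)) = sqrt(15)/(-1 + 3) = sqrt(15)/2 ≈ 1.9365)
(Z + g)*140 = (10 + sqrt(15)/2)*140 = 1400 + 70*sqrt(15)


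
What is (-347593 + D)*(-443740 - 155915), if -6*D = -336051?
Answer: 349700206695/2 ≈ 1.7485e+11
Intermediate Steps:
D = 112017/2 (D = -1/6*(-336051) = 112017/2 ≈ 56009.)
(-347593 + D)*(-443740 - 155915) = (-347593 + 112017/2)*(-443740 - 155915) = -583169/2*(-599655) = 349700206695/2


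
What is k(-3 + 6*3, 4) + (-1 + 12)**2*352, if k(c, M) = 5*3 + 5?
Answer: 42612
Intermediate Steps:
k(c, M) = 20 (k(c, M) = 15 + 5 = 20)
k(-3 + 6*3, 4) + (-1 + 12)**2*352 = 20 + (-1 + 12)**2*352 = 20 + 11**2*352 = 20 + 121*352 = 20 + 42592 = 42612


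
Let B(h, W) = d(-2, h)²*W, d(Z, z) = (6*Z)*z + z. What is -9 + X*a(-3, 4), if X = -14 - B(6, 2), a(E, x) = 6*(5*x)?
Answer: -1047129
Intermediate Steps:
d(Z, z) = z + 6*Z*z (d(Z, z) = 6*Z*z + z = z + 6*Z*z)
a(E, x) = 30*x
B(h, W) = 121*W*h² (B(h, W) = (h*(1 + 6*(-2)))²*W = (h*(1 - 12))²*W = (h*(-11))²*W = (-11*h)²*W = (121*h²)*W = 121*W*h²)
X = -8726 (X = -14 - 121*2*6² = -14 - 121*2*36 = -14 - 1*8712 = -14 - 8712 = -8726)
-9 + X*a(-3, 4) = -9 - 261780*4 = -9 - 8726*120 = -9 - 1047120 = -1047129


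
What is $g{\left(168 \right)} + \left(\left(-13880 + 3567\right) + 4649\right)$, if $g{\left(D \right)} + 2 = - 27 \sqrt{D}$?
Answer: $-5666 - 54 \sqrt{42} \approx -6016.0$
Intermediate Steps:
$g{\left(D \right)} = -2 - 27 \sqrt{D}$
$g{\left(168 \right)} + \left(\left(-13880 + 3567\right) + 4649\right) = \left(-2 - 27 \sqrt{168}\right) + \left(\left(-13880 + 3567\right) + 4649\right) = \left(-2 - 27 \cdot 2 \sqrt{42}\right) + \left(-10313 + 4649\right) = \left(-2 - 54 \sqrt{42}\right) - 5664 = -5666 - 54 \sqrt{42}$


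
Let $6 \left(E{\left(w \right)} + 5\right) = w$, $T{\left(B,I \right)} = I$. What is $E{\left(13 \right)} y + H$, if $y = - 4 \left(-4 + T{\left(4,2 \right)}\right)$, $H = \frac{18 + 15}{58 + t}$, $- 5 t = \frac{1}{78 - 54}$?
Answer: $- \frac{461332}{20877} \approx -22.098$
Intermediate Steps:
$t = - \frac{1}{120}$ ($t = - \frac{1}{5 \left(78 - 54\right)} = - \frac{1}{5 \cdot 24} = \left(- \frac{1}{5}\right) \frac{1}{24} = - \frac{1}{120} \approx -0.0083333$)
$E{\left(w \right)} = -5 + \frac{w}{6}$
$H = \frac{3960}{6959}$ ($H = \frac{18 + 15}{58 - \frac{1}{120}} = \frac{33}{\frac{6959}{120}} = 33 \cdot \frac{120}{6959} = \frac{3960}{6959} \approx 0.56905$)
$y = 8$ ($y = - 4 \left(-4 + 2\right) = \left(-4\right) \left(-2\right) = 8$)
$E{\left(13 \right)} y + H = \left(-5 + \frac{1}{6} \cdot 13\right) 8 + \frac{3960}{6959} = \left(-5 + \frac{13}{6}\right) 8 + \frac{3960}{6959} = \left(- \frac{17}{6}\right) 8 + \frac{3960}{6959} = - \frac{68}{3} + \frac{3960}{6959} = - \frac{461332}{20877}$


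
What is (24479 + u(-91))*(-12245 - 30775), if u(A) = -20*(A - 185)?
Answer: -1290556980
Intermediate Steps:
u(A) = 3700 - 20*A (u(A) = -20*(-185 + A) = 3700 - 20*A)
(24479 + u(-91))*(-12245 - 30775) = (24479 + (3700 - 20*(-91)))*(-12245 - 30775) = (24479 + (3700 + 1820))*(-43020) = (24479 + 5520)*(-43020) = 29999*(-43020) = -1290556980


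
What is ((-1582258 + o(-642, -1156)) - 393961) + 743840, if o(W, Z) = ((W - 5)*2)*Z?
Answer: 263485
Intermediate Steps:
o(W, Z) = Z*(-10 + 2*W) (o(W, Z) = ((-5 + W)*2)*Z = (-10 + 2*W)*Z = Z*(-10 + 2*W))
((-1582258 + o(-642, -1156)) - 393961) + 743840 = ((-1582258 + 2*(-1156)*(-5 - 642)) - 393961) + 743840 = ((-1582258 + 2*(-1156)*(-647)) - 393961) + 743840 = ((-1582258 + 1495864) - 393961) + 743840 = (-86394 - 393961) + 743840 = -480355 + 743840 = 263485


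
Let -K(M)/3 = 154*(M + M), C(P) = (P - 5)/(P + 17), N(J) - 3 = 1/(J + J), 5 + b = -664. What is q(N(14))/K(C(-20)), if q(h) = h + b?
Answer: 18647/215600 ≈ 0.086489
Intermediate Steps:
b = -669 (b = -5 - 664 = -669)
N(J) = 3 + 1/(2*J) (N(J) = 3 + 1/(J + J) = 3 + 1/(2*J))
C(P) = (-5 + P)/(17 + P)
q(h) = -669 + h (q(h) = h - 669 = -669 + h)
K(M) = -924*M (K(M) = -462*(M + M) = -462*2*M = -924*M)
q(N(14))/K(C(-20)) = (-669 + (3 + (1/2)/14))/((-924*(-5 - 20)/(17 - 20))) = (-669 + (3 + (1/2)*(1/14)))/((-924*(-25)/(-3))) = (-669 + (3 + 1/28))/((-(-308)*(-25))) = (-669 + 85/28)/((-924*25/3)) = -18647/28/(-7700) = -18647/28*(-1/7700) = 18647/215600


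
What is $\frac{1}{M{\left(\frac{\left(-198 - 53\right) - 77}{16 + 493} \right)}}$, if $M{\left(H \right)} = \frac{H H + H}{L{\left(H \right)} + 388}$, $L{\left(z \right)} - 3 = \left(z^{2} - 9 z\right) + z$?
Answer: $- \frac{102743871}{59368} \approx -1730.6$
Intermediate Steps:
$L{\left(z \right)} = 3 + z^{2} - 8 z$ ($L{\left(z \right)} = 3 + \left(\left(z^{2} - 9 z\right) + z\right) = 3 + \left(z^{2} - 8 z\right) = 3 + z^{2} - 8 z$)
$M{\left(H \right)} = \frac{H + H^{2}}{391 + H^{2} - 8 H}$ ($M{\left(H \right)} = \frac{H H + H}{\left(3 + H^{2} - 8 H\right) + 388} = \frac{H^{2} + H}{391 + H^{2} - 8 H} = \frac{H + H^{2}}{391 + H^{2} - 8 H}$)
$\frac{1}{M{\left(\frac{\left(-198 - 53\right) - 77}{16 + 493} \right)}} = \frac{1}{\frac{\left(-198 - 53\right) - 77}{16 + 493} \frac{1}{391 + \left(\frac{\left(-198 - 53\right) - 77}{16 + 493}\right)^{2} - 8 \frac{\left(-198 - 53\right) - 77}{16 + 493}} \left(1 + \frac{\left(-198 - 53\right) - 77}{16 + 493}\right)} = \frac{1}{\frac{\left(-198 - 53\right) - 77}{509} \frac{1}{391 + \left(\frac{\left(-198 - 53\right) - 77}{509}\right)^{2} - 8 \frac{\left(-198 - 53\right) - 77}{509}} \left(1 + \frac{\left(-198 - 53\right) - 77}{509}\right)} = \frac{1}{\left(-251 - 77\right) \frac{1}{509} \frac{1}{391 + \left(\left(-251 - 77\right) \frac{1}{509}\right)^{2} - 8 \left(-251 - 77\right) \frac{1}{509}} \left(1 + \left(-251 - 77\right) \frac{1}{509}\right)} = \frac{1}{\left(-328\right) \frac{1}{509} \frac{1}{391 + \left(\left(-328\right) \frac{1}{509}\right)^{2} - 8 \left(\left(-328\right) \frac{1}{509}\right)} \left(1 - \frac{328}{509}\right)} = \frac{1}{\left(- \frac{328}{509}\right) \frac{1}{391 + \left(- \frac{328}{509}\right)^{2} - - \frac{2624}{509}} \left(1 - \frac{328}{509}\right)} = \frac{1}{\left(- \frac{328}{509}\right) \frac{1}{391 + \frac{107584}{259081} + \frac{2624}{509}} \cdot \frac{181}{509}} = \frac{1}{\left(- \frac{328}{509}\right) \frac{1}{\frac{102743871}{259081}} \cdot \frac{181}{509}} = \frac{1}{\left(- \frac{328}{509}\right) \frac{259081}{102743871} \cdot \frac{181}{509}} = \frac{1}{- \frac{59368}{102743871}} = - \frac{102743871}{59368}$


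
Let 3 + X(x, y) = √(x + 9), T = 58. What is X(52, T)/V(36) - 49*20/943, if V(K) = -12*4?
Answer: -14737/15088 - √61/48 ≈ -1.1395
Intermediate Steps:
V(K) = -48
X(x, y) = -3 + √(9 + x) (X(x, y) = -3 + √(x + 9) = -3 + √(9 + x))
X(52, T)/V(36) - 49*20/943 = (-3 + √(9 + 52))/(-48) - 49*20/943 = (-3 + √61)*(-1/48) - 980*1/943 = (1/16 - √61/48) - 980/943 = -14737/15088 - √61/48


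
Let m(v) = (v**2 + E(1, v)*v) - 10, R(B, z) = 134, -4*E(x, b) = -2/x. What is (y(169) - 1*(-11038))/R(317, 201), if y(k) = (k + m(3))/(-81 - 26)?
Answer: 2361793/28676 ≈ 82.361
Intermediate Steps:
E(x, b) = 1/(2*x) (E(x, b) = -(-1)/(2*x) = 1/(2*x))
m(v) = -10 + v**2 + v/2 (m(v) = (v**2 + ((1/2)/1)*v) - 10 = (v**2 + ((1/2)*1)*v) - 10 = (v**2 + v/2) - 10 = -10 + v**2 + v/2)
y(k) = -1/214 - k/107 (y(k) = (k + (-10 + 3**2 + (1/2)*3))/(-81 - 26) = (k + (-10 + 9 + 3/2))/(-107) = (k + 1/2)*(-1/107) = (1/2 + k)*(-1/107) = -1/214 - k/107)
(y(169) - 1*(-11038))/R(317, 201) = ((-1/214 - 1/107*169) - 1*(-11038))/134 = ((-1/214 - 169/107) + 11038)*(1/134) = (-339/214 + 11038)*(1/134) = (2361793/214)*(1/134) = 2361793/28676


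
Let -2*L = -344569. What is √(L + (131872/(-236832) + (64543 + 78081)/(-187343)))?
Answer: √1324825335543575956871118/2773051086 ≈ 415.07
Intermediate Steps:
L = 344569/2 (L = -½*(-344569) = 344569/2 ≈ 1.7228e+5)
√(L + (131872/(-236832) + (64543 + 78081)/(-187343))) = √(344569/2 + (131872/(-236832) + (64543 + 78081)/(-187343))) = √(344569/2 + (131872*(-1/236832) + 142624*(-1/187343))) = √(344569/2 + (-4121/7401 - 142624/187343)) = √(344569/2 - 1827600727/1386525543) = √(477750064624513/2773051086) = √1324825335543575956871118/2773051086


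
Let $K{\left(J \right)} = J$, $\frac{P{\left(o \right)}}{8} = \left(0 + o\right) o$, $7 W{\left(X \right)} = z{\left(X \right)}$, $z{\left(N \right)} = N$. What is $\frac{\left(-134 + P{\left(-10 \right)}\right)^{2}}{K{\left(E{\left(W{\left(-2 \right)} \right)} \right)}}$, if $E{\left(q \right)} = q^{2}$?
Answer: $5433561$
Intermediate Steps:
$W{\left(X \right)} = \frac{X}{7}$
$P{\left(o \right)} = 8 o^{2}$ ($P{\left(o \right)} = 8 \left(0 + o\right) o = 8 o o = 8 o^{2}$)
$\frac{\left(-134 + P{\left(-10 \right)}\right)^{2}}{K{\left(E{\left(W{\left(-2 \right)} \right)} \right)}} = \frac{\left(-134 + 8 \left(-10\right)^{2}\right)^{2}}{\left(\frac{1}{7} \left(-2\right)\right)^{2}} = \frac{\left(-134 + 8 \cdot 100\right)^{2}}{\left(- \frac{2}{7}\right)^{2}} = \frac{\left(-134 + 800\right)^{2}}{\frac{4}{49}} = 666^{2} \cdot \frac{49}{4} = 443556 \cdot \frac{49}{4} = 5433561$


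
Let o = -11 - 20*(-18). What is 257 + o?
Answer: 606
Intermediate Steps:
o = 349 (o = -11 + 360 = 349)
257 + o = 257 + 349 = 606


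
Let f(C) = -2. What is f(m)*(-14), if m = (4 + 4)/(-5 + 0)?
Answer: 28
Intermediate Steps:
m = -8/5 (m = 8/(-5) = 8*(-⅕) = -8/5 ≈ -1.6000)
f(m)*(-14) = -2*(-14) = 28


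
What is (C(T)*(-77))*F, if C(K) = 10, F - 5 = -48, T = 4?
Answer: 33110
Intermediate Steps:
F = -43 (F = 5 - 48 = -43)
(C(T)*(-77))*F = (10*(-77))*(-43) = -770*(-43) = 33110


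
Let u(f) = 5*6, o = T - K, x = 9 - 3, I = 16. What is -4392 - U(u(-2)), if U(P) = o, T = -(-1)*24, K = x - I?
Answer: -4426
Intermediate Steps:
x = 6
K = -10 (K = 6 - 1*16 = 6 - 16 = -10)
T = 24 (T = -1*(-24) = 24)
o = 34 (o = 24 - 1*(-10) = 24 + 10 = 34)
u(f) = 30
U(P) = 34
-4392 - U(u(-2)) = -4392 - 1*34 = -4392 - 34 = -4426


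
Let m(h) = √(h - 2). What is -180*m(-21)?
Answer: -180*I*√23 ≈ -863.25*I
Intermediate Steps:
m(h) = √(-2 + h)
-180*m(-21) = -180*√(-2 - 21) = -180*I*√23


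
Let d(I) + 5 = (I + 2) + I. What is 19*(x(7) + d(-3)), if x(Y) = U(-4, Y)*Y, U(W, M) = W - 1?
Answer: -836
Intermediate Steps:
U(W, M) = -1 + W
d(I) = -3 + 2*I (d(I) = -5 + ((I + 2) + I) = -5 + ((2 + I) + I) = -5 + (2 + 2*I) = -3 + 2*I)
x(Y) = -5*Y (x(Y) = (-1 - 4)*Y = -5*Y)
19*(x(7) + d(-3)) = 19*(-5*7 + (-3 + 2*(-3))) = 19*(-35 + (-3 - 6)) = 19*(-35 - 9) = 19*(-44) = -836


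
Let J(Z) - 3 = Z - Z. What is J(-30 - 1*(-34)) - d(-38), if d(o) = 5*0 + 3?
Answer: 0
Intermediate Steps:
J(Z) = 3 (J(Z) = 3 + (Z - Z) = 3 + 0 = 3)
d(o) = 3 (d(o) = 0 + 3 = 3)
J(-30 - 1*(-34)) - d(-38) = 3 - 1*3 = 3 - 3 = 0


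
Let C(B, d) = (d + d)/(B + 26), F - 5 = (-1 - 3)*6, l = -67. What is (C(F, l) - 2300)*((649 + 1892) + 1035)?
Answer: -58052784/7 ≈ -8.2933e+6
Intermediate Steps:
F = -19 (F = 5 + (-1 - 3)*6 = 5 - 4*6 = 5 - 24 = -19)
C(B, d) = 2*d/(26 + B) (C(B, d) = (2*d)/(26 + B) = 2*d/(26 + B))
(C(F, l) - 2300)*((649 + 1892) + 1035) = (2*(-67)/(26 - 19) - 2300)*((649 + 1892) + 1035) = (2*(-67)/7 - 2300)*(2541 + 1035) = (2*(-67)*(⅐) - 2300)*3576 = (-134/7 - 2300)*3576 = -16234/7*3576 = -58052784/7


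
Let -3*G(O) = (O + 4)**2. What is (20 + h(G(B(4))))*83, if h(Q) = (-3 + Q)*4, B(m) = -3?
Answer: 1660/3 ≈ 553.33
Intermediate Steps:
G(O) = -(4 + O)**2/3 (G(O) = -(O + 4)**2/3 = -(4 + O)**2/3)
h(Q) = -12 + 4*Q
(20 + h(G(B(4))))*83 = (20 + (-12 + 4*(-(4 - 3)**2/3)))*83 = (20 + (-12 + 4*(-1/3*1**2)))*83 = (20 + (-12 + 4*(-1/3*1)))*83 = (20 + (-12 + 4*(-1/3)))*83 = (20 + (-12 - 4/3))*83 = (20 - 40/3)*83 = (20/3)*83 = 1660/3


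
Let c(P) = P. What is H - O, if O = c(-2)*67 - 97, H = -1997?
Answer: -1766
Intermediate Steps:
O = -231 (O = -2*67 - 97 = -134 - 97 = -231)
H - O = -1997 - 1*(-231) = -1997 + 231 = -1766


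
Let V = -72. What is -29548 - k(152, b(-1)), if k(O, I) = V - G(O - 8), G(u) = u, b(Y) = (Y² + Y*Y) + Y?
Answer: -29332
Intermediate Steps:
b(Y) = Y + 2*Y² (b(Y) = (Y² + Y²) + Y = 2*Y² + Y = Y + 2*Y²)
k(O, I) = -64 - O (k(O, I) = -72 - (O - 8) = -72 - (-8 + O) = -72 + (8 - O) = -64 - O)
-29548 - k(152, b(-1)) = -29548 - (-64 - 1*152) = -29548 - (-64 - 152) = -29548 - 1*(-216) = -29548 + 216 = -29332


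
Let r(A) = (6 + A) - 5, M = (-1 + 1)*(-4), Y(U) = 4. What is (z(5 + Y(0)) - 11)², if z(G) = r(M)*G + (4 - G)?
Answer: 49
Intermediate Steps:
M = 0 (M = 0*(-4) = 0)
r(A) = 1 + A
z(G) = 4 (z(G) = (1 + 0)*G + (4 - G) = 1*G + (4 - G) = G + (4 - G) = 4)
(z(5 + Y(0)) - 11)² = (4 - 11)² = (-7)² = 49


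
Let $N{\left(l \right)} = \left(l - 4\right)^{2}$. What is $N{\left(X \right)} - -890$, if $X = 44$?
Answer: $2490$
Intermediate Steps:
$N{\left(l \right)} = \left(-4 + l\right)^{2}$
$N{\left(X \right)} - -890 = \left(-4 + 44\right)^{2} - -890 = 40^{2} + 890 = 1600 + 890 = 2490$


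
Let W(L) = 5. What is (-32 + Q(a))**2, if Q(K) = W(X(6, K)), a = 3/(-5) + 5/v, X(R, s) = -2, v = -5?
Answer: 729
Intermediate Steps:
a = -8/5 (a = 3/(-5) + 5/(-5) = 3*(-1/5) + 5*(-1/5) = -3/5 - 1 = -8/5 ≈ -1.6000)
Q(K) = 5
(-32 + Q(a))**2 = (-32 + 5)**2 = (-27)**2 = 729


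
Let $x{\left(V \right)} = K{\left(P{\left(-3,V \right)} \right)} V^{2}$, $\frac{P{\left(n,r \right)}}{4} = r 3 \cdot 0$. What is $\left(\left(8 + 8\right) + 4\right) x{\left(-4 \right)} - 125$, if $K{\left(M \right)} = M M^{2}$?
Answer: $-125$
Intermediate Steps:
$P{\left(n,r \right)} = 0$ ($P{\left(n,r \right)} = 4 r 3 \cdot 0 = 4 \cdot 3 r 0 = 4 \cdot 0 = 0$)
$K{\left(M \right)} = M^{3}$
$x{\left(V \right)} = 0$ ($x{\left(V \right)} = 0^{3} V^{2} = 0 V^{2} = 0$)
$\left(\left(8 + 8\right) + 4\right) x{\left(-4 \right)} - 125 = \left(\left(8 + 8\right) + 4\right) 0 - 125 = \left(16 + 4\right) 0 - 125 = 20 \cdot 0 - 125 = 0 - 125 = -125$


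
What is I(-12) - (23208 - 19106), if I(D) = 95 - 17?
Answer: -4024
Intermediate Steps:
I(D) = 78
I(-12) - (23208 - 19106) = 78 - (23208 - 19106) = 78 - 1*4102 = 78 - 4102 = -4024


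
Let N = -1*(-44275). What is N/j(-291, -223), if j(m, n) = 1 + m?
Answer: -8855/58 ≈ -152.67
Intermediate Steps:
N = 44275
N/j(-291, -223) = 44275/(1 - 291) = 44275/(-290) = 44275*(-1/290) = -8855/58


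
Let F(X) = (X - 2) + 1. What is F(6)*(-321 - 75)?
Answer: -1980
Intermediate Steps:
F(X) = -1 + X (F(X) = (-2 + X) + 1 = -1 + X)
F(6)*(-321 - 75) = (-1 + 6)*(-321 - 75) = 5*(-396) = -1980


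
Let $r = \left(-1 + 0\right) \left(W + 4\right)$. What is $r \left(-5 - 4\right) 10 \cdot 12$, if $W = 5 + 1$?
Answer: $10800$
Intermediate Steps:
$W = 6$
$r = -10$ ($r = \left(-1 + 0\right) \left(6 + 4\right) = \left(-1\right) 10 = -10$)
$r \left(-5 - 4\right) 10 \cdot 12 = - 10 \left(-5 - 4\right) 10 \cdot 12 = \left(-10\right) \left(-9\right) 10 \cdot 12 = 90 \cdot 10 \cdot 12 = 900 \cdot 12 = 10800$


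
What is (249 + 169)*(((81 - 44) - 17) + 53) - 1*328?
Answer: 30186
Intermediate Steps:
(249 + 169)*(((81 - 44) - 17) + 53) - 1*328 = 418*((37 - 17) + 53) - 328 = 418*(20 + 53) - 328 = 418*73 - 328 = 30514 - 328 = 30186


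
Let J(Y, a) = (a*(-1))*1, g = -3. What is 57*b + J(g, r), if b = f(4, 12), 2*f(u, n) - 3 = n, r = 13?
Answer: 829/2 ≈ 414.50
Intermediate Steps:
f(u, n) = 3/2 + n/2
b = 15/2 (b = 3/2 + (½)*12 = 3/2 + 6 = 15/2 ≈ 7.5000)
J(Y, a) = -a (J(Y, a) = -a*1 = -a)
57*b + J(g, r) = 57*(15/2) - 1*13 = 855/2 - 13 = 829/2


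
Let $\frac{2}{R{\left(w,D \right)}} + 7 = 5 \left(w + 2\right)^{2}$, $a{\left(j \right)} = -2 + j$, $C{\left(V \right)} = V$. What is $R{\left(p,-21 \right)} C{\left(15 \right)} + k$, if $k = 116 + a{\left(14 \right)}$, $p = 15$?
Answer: $\frac{92047}{719} \approx 128.02$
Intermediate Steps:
$R{\left(w,D \right)} = \frac{2}{-7 + 5 \left(2 + w\right)^{2}}$ ($R{\left(w,D \right)} = \frac{2}{-7 + 5 \left(w + 2\right)^{2}} = \frac{2}{-7 + 5 \left(2 + w\right)^{2}}$)
$k = 128$ ($k = 116 + \left(-2 + 14\right) = 116 + 12 = 128$)
$R{\left(p,-21 \right)} C{\left(15 \right)} + k = \frac{2}{-7 + 5 \left(2 + 15\right)^{2}} \cdot 15 + 128 = \frac{2}{-7 + 5 \cdot 17^{2}} \cdot 15 + 128 = \frac{2}{-7 + 5 \cdot 289} \cdot 15 + 128 = \frac{2}{-7 + 1445} \cdot 15 + 128 = \frac{2}{1438} \cdot 15 + 128 = 2 \cdot \frac{1}{1438} \cdot 15 + 128 = \frac{1}{719} \cdot 15 + 128 = \frac{15}{719} + 128 = \frac{92047}{719}$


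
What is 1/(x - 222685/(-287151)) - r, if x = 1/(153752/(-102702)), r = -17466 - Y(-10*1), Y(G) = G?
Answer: 41456353346180/2373641059 ≈ 17465.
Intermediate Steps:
r = -17456 (r = -17466 - (-10) = -17466 - 1*(-10) = -17466 + 10 = -17456)
x = -51351/76876 (x = 1/(153752*(-1/102702)) = 1/(-76876/51351) = -51351/76876 ≈ -0.66797)
1/(x - 222685/(-287151)) - r = 1/(-51351/76876 - 222685/(-287151)) - 1*(-17456) = 1/(-51351/76876 - 222685*(-1/287151)) + 17456 = 1/(-51351/76876 + 222685/287151) + 17456 = 1/(2373641059/22075020276) + 17456 = 22075020276/2373641059 + 17456 = 41456353346180/2373641059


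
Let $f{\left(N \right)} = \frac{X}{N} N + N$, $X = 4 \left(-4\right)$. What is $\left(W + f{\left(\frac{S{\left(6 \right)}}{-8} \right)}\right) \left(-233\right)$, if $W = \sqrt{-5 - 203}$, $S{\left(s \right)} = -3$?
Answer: $\frac{29125}{8} - 932 i \sqrt{13} \approx 3640.6 - 3360.4 i$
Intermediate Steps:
$X = -16$
$W = 4 i \sqrt{13}$ ($W = \sqrt{-208} = 4 i \sqrt{13} \approx 14.422 i$)
$f{\left(N \right)} = -16 + N$ ($f{\left(N \right)} = - \frac{16}{N} N + N = -16 + N$)
$\left(W + f{\left(\frac{S{\left(6 \right)}}{-8} \right)}\right) \left(-233\right) = \left(4 i \sqrt{13} - \left(16 + \frac{3}{-8}\right)\right) \left(-233\right) = \left(4 i \sqrt{13} - \frac{125}{8}\right) \left(-233\right) = \left(- \frac{125}{8} + 4 i \sqrt{13}\right) \left(-233\right) = \frac{29125}{8} - 932 i \sqrt{13}$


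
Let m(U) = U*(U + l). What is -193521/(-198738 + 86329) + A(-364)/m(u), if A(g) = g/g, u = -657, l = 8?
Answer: 7501464742/4357310067 ≈ 1.7216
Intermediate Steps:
A(g) = 1
m(U) = U*(8 + U) (m(U) = U*(U + 8) = U*(8 + U))
-193521/(-198738 + 86329) + A(-364)/m(u) = -193521/(-198738 + 86329) + 1/(-657*(8 - 657)) = -193521/(-112409) + 1/(-657*(-649)) = -193521*(-1/112409) + 1/426393 = 193521/112409 + 1*(1/426393) = 193521/112409 + 1/426393 = 7501464742/4357310067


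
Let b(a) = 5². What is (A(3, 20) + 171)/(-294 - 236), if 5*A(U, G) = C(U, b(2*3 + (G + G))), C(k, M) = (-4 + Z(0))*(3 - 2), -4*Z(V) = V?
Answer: -851/2650 ≈ -0.32113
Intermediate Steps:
Z(V) = -V/4
b(a) = 25
C(k, M) = -4 (C(k, M) = (-4 - ¼*0)*(3 - 2) = (-4 + 0)*1 = -4*1 = -4)
A(U, G) = -⅘ (A(U, G) = (⅕)*(-4) = -⅘)
(A(3, 20) + 171)/(-294 - 236) = (-⅘ + 171)/(-294 - 236) = (851/5)/(-530) = (851/5)*(-1/530) = -851/2650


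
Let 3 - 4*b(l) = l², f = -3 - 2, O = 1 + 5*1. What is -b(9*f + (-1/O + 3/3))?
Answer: 70117/144 ≈ 486.92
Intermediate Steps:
O = 6 (O = 1 + 5 = 6)
f = -5
b(l) = ¾ - l²/4
-b(9*f + (-1/O + 3/3)) = -(¾ - (9*(-5) + (-1/6 + 3/3))²/4) = -(¾ - (-45 + (-1*⅙ + 3*(⅓)))²/4) = -(¾ - (-45 + (-⅙ + 1))²/4) = -(¾ - (-45 + ⅚)²/4) = -(¾ - (-265/6)²/4) = -(¾ - ¼*70225/36) = -(¾ - 70225/144) = -1*(-70117/144) = 70117/144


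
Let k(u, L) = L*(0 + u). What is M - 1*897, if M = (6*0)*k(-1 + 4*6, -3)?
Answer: -897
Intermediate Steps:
k(u, L) = L*u
M = 0 (M = (6*0)*(-3*(-1 + 4*6)) = 0*(-3*(-1 + 24)) = 0*(-3*23) = 0*(-69) = 0)
M - 1*897 = 0 - 1*897 = 0 - 897 = -897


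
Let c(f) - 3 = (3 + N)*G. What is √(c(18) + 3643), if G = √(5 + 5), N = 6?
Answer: √(3646 + 9*√10) ≈ 60.617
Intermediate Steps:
G = √10 ≈ 3.1623
c(f) = 3 + 9*√10 (c(f) = 3 + (3 + 6)*√10 = 3 + 9*√10)
√(c(18) + 3643) = √((3 + 9*√10) + 3643) = √(3646 + 9*√10)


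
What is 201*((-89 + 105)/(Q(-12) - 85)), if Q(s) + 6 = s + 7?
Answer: -67/2 ≈ -33.500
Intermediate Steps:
Q(s) = 1 + s (Q(s) = -6 + (s + 7) = -6 + (7 + s) = 1 + s)
201*((-89 + 105)/(Q(-12) - 85)) = 201*((-89 + 105)/((1 - 12) - 85)) = 201*(16/(-11 - 85)) = 201*(16/(-96)) = 201*(16*(-1/96)) = 201*(-⅙) = -67/2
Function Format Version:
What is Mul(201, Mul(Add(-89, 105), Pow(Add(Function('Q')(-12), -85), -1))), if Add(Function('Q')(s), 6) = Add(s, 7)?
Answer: Rational(-67, 2) ≈ -33.500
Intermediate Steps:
Function('Q')(s) = Add(1, s) (Function('Q')(s) = Add(-6, Add(s, 7)) = Add(-6, Add(7, s)) = Add(1, s))
Mul(201, Mul(Add(-89, 105), Pow(Add(Function('Q')(-12), -85), -1))) = Mul(201, Mul(Add(-89, 105), Pow(Add(Add(1, -12), -85), -1))) = Mul(201, Mul(16, Pow(Add(-11, -85), -1))) = Mul(201, Mul(16, Pow(-96, -1))) = Mul(201, Mul(16, Rational(-1, 96))) = Mul(201, Rational(-1, 6)) = Rational(-67, 2)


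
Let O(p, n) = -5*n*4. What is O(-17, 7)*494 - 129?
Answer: -69289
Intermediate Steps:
O(p, n) = -20*n
O(-17, 7)*494 - 129 = -20*7*494 - 129 = -140*494 - 129 = -69160 - 129 = -69289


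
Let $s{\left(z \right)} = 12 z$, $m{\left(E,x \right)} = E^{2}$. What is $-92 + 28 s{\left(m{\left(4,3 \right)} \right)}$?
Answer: $5284$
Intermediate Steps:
$-92 + 28 s{\left(m{\left(4,3 \right)} \right)} = -92 + 28 \cdot 12 \cdot 4^{2} = -92 + 28 \cdot 12 \cdot 16 = -92 + 28 \cdot 192 = -92 + 5376 = 5284$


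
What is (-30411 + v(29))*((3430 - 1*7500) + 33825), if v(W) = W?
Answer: -904016410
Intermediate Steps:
(-30411 + v(29))*((3430 - 1*7500) + 33825) = (-30411 + 29)*((3430 - 1*7500) + 33825) = -30382*((3430 - 7500) + 33825) = -30382*(-4070 + 33825) = -30382*29755 = -904016410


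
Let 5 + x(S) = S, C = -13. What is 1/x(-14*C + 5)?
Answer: 1/182 ≈ 0.0054945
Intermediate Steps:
x(S) = -5 + S
1/x(-14*C + 5) = 1/(-5 + (-14*(-13) + 5)) = 1/(-5 + (182 + 5)) = 1/(-5 + 187) = 1/182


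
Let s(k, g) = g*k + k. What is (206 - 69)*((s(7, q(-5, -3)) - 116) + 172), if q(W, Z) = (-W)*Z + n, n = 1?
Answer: -4795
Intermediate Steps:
q(W, Z) = 1 - W*Z (q(W, Z) = (-W)*Z + 1 = -W*Z + 1 = 1 - W*Z)
s(k, g) = k + g*k
(206 - 69)*((s(7, q(-5, -3)) - 116) + 172) = (206 - 69)*((7*(1 + (1 - 1*(-5)*(-3))) - 116) + 172) = 137*((7*(1 + (1 - 15)) - 116) + 172) = 137*((7*(1 - 14) - 116) + 172) = 137*((7*(-13) - 116) + 172) = 137*((-91 - 116) + 172) = 137*(-207 + 172) = 137*(-35) = -4795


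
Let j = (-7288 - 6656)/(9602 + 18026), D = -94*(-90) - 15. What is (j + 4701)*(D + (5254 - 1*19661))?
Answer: -193564205802/6907 ≈ -2.8024e+7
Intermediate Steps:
D = 8445 (D = 8460 - 15 = 8445)
j = -3486/6907 (j = -13944/27628 = -13944*1/27628 = -3486/6907 ≈ -0.50471)
(j + 4701)*(D + (5254 - 1*19661)) = (-3486/6907 + 4701)*(8445 + (5254 - 1*19661)) = 32466321*(8445 + (5254 - 19661))/6907 = 32466321*(8445 - 14407)/6907 = (32466321/6907)*(-5962) = -193564205802/6907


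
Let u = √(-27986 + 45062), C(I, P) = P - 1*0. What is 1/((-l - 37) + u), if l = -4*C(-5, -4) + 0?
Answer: 53/14267 + 2*√4269/14267 ≈ 0.012874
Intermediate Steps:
C(I, P) = P (C(I, P) = P + 0 = P)
l = 16 (l = -4*(-4) + 0 = 16 + 0 = 16)
u = 2*√4269 (u = √17076 = 2*√4269 ≈ 130.68)
1/((-l - 37) + u) = 1/((-1*16 - 37) + 2*√4269) = 1/((-16 - 37) + 2*√4269) = 1/(-53 + 2*√4269)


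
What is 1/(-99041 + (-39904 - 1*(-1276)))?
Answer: -1/137669 ≈ -7.2638e-6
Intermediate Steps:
1/(-99041 + (-39904 - 1*(-1276))) = 1/(-99041 + (-39904 + 1276)) = 1/(-99041 - 38628) = 1/(-137669) = -1/137669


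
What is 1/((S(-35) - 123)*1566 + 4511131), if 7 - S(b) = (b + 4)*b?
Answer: 1/2630365 ≈ 3.8018e-7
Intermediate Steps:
S(b) = 7 - b*(4 + b) (S(b) = 7 - (b + 4)*b = 7 - (4 + b)*b = 7 - b*(4 + b))
1/((S(-35) - 123)*1566 + 4511131) = 1/(((7 - 1*(-35)² - 4*(-35)) - 123)*1566 + 4511131) = 1/(((7 - 1*1225 + 140) - 123)*1566 + 4511131) = 1/(((7 - 1225 + 140) - 123)*1566 + 4511131) = 1/((-1078 - 123)*1566 + 4511131) = 1/(-1201*1566 + 4511131) = 1/(-1880766 + 4511131) = 1/2630365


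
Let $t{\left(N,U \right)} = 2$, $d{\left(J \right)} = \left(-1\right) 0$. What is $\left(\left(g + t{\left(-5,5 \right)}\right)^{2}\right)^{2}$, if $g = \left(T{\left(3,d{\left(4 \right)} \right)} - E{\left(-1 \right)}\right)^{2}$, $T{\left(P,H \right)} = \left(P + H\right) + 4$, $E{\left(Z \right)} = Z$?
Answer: $18974736$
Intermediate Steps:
$d{\left(J \right)} = 0$
$T{\left(P,H \right)} = 4 + H + P$ ($T{\left(P,H \right)} = \left(H + P\right) + 4 = 4 + H + P$)
$g = 64$ ($g = \left(\left(4 + 0 + 3\right) - -1\right)^{2} = \left(7 + 1\right)^{2} = 8^{2} = 64$)
$\left(\left(g + t{\left(-5,5 \right)}\right)^{2}\right)^{2} = \left(\left(64 + 2\right)^{2}\right)^{2} = \left(66^{2}\right)^{2} = 4356^{2} = 18974736$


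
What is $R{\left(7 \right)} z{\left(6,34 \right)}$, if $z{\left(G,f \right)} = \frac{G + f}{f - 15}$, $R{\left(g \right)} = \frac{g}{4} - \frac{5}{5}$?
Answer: $\frac{30}{19} \approx 1.5789$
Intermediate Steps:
$R{\left(g \right)} = -1 + \frac{g}{4}$ ($R{\left(g \right)} = g \frac{1}{4} - 1 = \frac{g}{4} - 1 = -1 + \frac{g}{4}$)
$z{\left(G,f \right)} = \frac{G + f}{-15 + f}$
$R{\left(7 \right)} z{\left(6,34 \right)} = \left(-1 + \frac{1}{4} \cdot 7\right) \frac{6 + 34}{-15 + 34} = \left(-1 + \frac{7}{4}\right) \frac{1}{19} \cdot 40 = \frac{3 \cdot \frac{1}{19} \cdot 40}{4} = \frac{3}{4} \cdot \frac{40}{19} = \frac{30}{19}$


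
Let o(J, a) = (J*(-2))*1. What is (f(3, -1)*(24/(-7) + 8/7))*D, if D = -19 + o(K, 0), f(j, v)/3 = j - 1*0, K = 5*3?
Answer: 1008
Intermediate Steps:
K = 15
o(J, a) = -2*J (o(J, a) = -2*J*1 = -2*J)
f(j, v) = 3*j (f(j, v) = 3*(j - 1*0) = 3*(j + 0) = 3*j)
D = -49 (D = -19 - 2*15 = -19 - 30 = -49)
(f(3, -1)*(24/(-7) + 8/7))*D = ((3*3)*(24/(-7) + 8/7))*(-49) = (9*(24*(-⅐) + 8*(⅐)))*(-49) = (9*(-24/7 + 8/7))*(-49) = (9*(-16/7))*(-49) = -144/7*(-49) = 1008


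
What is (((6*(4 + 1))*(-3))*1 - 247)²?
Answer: 113569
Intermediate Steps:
(((6*(4 + 1))*(-3))*1 - 247)² = (((6*5)*(-3))*1 - 247)² = ((30*(-3))*1 - 247)² = (-90*1 - 247)² = (-90 - 247)² = (-337)² = 113569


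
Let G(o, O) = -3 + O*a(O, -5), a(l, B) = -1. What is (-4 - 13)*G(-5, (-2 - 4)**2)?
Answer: 663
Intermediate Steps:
G(o, O) = -3 - O (G(o, O) = -3 + O*(-1) = -3 - O)
(-4 - 13)*G(-5, (-2 - 4)**2) = (-4 - 13)*(-3 - (-2 - 4)**2) = -17*(-3 - 1*(-6)**2) = -17*(-3 - 1*36) = -17*(-3 - 36) = -17*(-39) = 663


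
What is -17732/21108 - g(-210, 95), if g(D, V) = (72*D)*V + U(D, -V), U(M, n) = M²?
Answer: 7347162667/5277 ≈ 1.3923e+6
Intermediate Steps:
g(D, V) = D² + 72*D*V (g(D, V) = (72*D)*V + D² = 72*D*V + D² = D² + 72*D*V)
-17732/21108 - g(-210, 95) = -17732/21108 - (-210)*(-210 + 72*95) = -17732*1/21108 - (-210)*(-210 + 6840) = -4433/5277 - (-210)*6630 = -4433/5277 - 1*(-1392300) = -4433/5277 + 1392300 = 7347162667/5277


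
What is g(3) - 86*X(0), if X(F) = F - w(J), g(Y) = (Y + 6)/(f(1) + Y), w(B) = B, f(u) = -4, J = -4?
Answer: -353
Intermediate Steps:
g(Y) = (6 + Y)/(-4 + Y) (g(Y) = (Y + 6)/(-4 + Y) = (6 + Y)/(-4 + Y))
X(F) = 4 + F (X(F) = F - 1*(-4) = F + 4 = 4 + F)
g(3) - 86*X(0) = (6 + 3)/(-4 + 3) - 86*(4 + 0) = 9/(-1) - 86*4 = -1*9 - 344 = -9 - 344 = -353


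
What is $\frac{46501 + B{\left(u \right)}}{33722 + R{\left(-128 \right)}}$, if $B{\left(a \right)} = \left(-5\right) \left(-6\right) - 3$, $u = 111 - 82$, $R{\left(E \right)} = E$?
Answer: $\frac{23264}{16797} \approx 1.385$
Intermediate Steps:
$u = 29$
$B{\left(a \right)} = 27$ ($B{\left(a \right)} = 30 - 3 = 27$)
$\frac{46501 + B{\left(u \right)}}{33722 + R{\left(-128 \right)}} = \frac{46501 + 27}{33722 - 128} = \frac{46528}{33594} = 46528 \cdot \frac{1}{33594} = \frac{23264}{16797}$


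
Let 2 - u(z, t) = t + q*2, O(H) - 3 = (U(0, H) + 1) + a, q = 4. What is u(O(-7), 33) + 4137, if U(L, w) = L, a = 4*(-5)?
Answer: 4098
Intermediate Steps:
a = -20
O(H) = -16 (O(H) = 3 + ((0 + 1) - 20) = 3 + (1 - 20) = 3 - 19 = -16)
u(z, t) = -6 - t (u(z, t) = 2 - (t + 4*2) = 2 - (t + 8) = 2 - (8 + t) = 2 + (-8 - t) = -6 - t)
u(O(-7), 33) + 4137 = (-6 - 1*33) + 4137 = (-6 - 33) + 4137 = -39 + 4137 = 4098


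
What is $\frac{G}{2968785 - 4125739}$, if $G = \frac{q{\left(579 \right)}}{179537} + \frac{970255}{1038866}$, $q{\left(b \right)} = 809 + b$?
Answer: $- \frac{175638617943}{215789142308882068} \approx -8.1394 \cdot 10^{-7}$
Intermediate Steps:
$G = \frac{175638617943}{186514885042}$ ($G = \frac{809 + 579}{179537} + \frac{970255}{1038866} = 1388 \cdot \frac{1}{179537} + 970255 \cdot \frac{1}{1038866} = \frac{1388}{179537} + \frac{970255}{1038866} = \frac{175638617943}{186514885042} \approx 0.94169$)
$\frac{G}{2968785 - 4125739} = \frac{175638617943}{186514885042 \left(2968785 - 4125739\right)} = \frac{175638617943}{186514885042 \left(-1156954\right)} = \frac{175638617943}{186514885042} \left(- \frac{1}{1156954}\right) = - \frac{175638617943}{215789142308882068}$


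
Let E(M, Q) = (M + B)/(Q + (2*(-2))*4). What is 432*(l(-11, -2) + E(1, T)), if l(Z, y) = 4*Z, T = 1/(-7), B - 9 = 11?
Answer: -2211408/113 ≈ -19570.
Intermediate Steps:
B = 20 (B = 9 + 11 = 20)
T = -⅐ ≈ -0.14286
E(M, Q) = (20 + M)/(-16 + Q) (E(M, Q) = (M + 20)/(Q + (2*(-2))*4) = (20 + M)/(Q - 4*4) = (20 + M)/(Q - 16) = (20 + M)/(-16 + Q))
432*(l(-11, -2) + E(1, T)) = 432*(4*(-11) + (20 + 1)/(-16 - ⅐)) = 432*(-44 + 21/(-113/7)) = 432*(-44 - 7/113*21) = 432*(-44 - 147/113) = 432*(-5119/113) = -2211408/113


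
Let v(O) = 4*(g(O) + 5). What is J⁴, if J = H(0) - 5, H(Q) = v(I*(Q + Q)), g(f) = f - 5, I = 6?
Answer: 625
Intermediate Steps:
g(f) = -5 + f
v(O) = 4*O (v(O) = 4*((-5 + O) + 5) = 4*O)
H(Q) = 48*Q (H(Q) = 4*(6*(Q + Q)) = 4*(6*(2*Q)) = 4*(12*Q) = 48*Q)
J = -5 (J = 48*0 - 5 = 0 - 5 = -5)
J⁴ = (-5)⁴ = 625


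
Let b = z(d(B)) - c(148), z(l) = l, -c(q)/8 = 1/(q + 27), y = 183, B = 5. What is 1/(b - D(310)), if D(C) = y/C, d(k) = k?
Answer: 10850/48341 ≈ 0.22445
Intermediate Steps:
c(q) = -8/(27 + q) (c(q) = -8/(q + 27) = -8/(27 + q))
D(C) = 183/C
b = 883/175 (b = 5 - (-8)/(27 + 148) = 5 - (-8)/175 = 5 - 1*(-8/175) = 5 + 8/175 = 883/175 ≈ 5.0457)
1/(b - D(310)) = 1/(883/175 - 183/310) = 1/(48341/10850) = 10850/48341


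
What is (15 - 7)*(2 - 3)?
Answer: -8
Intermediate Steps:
(15 - 7)*(2 - 3) = 8*(-1) = -8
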